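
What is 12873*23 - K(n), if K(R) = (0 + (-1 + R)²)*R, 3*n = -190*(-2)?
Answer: -46014887/27 ≈ -1.7043e+6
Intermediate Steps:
n = 380/3 (n = (-190*(-2))/3 = (⅓)*380 = 380/3 ≈ 126.67)
K(R) = R*(-1 + R)² (K(R) = (-1 + R)²*R = R*(-1 + R)²)
12873*23 - K(n) = 12873*23 - 380*(-1 + 380/3)²/3 = 296079 - 380*(377/3)²/3 = 296079 - 380*142129/(3*9) = 296079 - 1*54009020/27 = 296079 - 54009020/27 = -46014887/27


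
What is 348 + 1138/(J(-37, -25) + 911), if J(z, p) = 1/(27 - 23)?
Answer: 1273012/3645 ≈ 349.25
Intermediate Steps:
J(z, p) = ¼ (J(z, p) = 1/4 = ¼)
348 + 1138/(J(-37, -25) + 911) = 348 + 1138/(¼ + 911) = 348 + 1138/(3645/4) = 348 + (4/3645)*1138 = 348 + 4552/3645 = 1273012/3645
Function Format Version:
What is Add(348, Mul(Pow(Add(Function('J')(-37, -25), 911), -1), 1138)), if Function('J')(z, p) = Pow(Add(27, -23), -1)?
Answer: Rational(1273012, 3645) ≈ 349.25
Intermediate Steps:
Function('J')(z, p) = Rational(1, 4) (Function('J')(z, p) = Pow(4, -1) = Rational(1, 4))
Add(348, Mul(Pow(Add(Function('J')(-37, -25), 911), -1), 1138)) = Add(348, Mul(Pow(Add(Rational(1, 4), 911), -1), 1138)) = Add(348, Mul(Pow(Rational(3645, 4), -1), 1138)) = Add(348, Mul(Rational(4, 3645), 1138)) = Add(348, Rational(4552, 3645)) = Rational(1273012, 3645)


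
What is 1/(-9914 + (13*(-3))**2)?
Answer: -1/8393 ≈ -0.00011915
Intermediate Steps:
1/(-9914 + (13*(-3))**2) = 1/(-9914 + (-39)**2) = 1/(-9914 + 1521) = 1/(-8393) = -1/8393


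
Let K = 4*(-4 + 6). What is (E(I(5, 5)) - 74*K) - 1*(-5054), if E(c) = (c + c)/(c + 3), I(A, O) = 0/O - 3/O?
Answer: 8923/2 ≈ 4461.5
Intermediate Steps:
I(A, O) = -3/O (I(A, O) = 0 - 3/O = -3/O)
K = 8 (K = 4*2 = 8)
E(c) = 2*c/(3 + c) (E(c) = (2*c)/(3 + c) = 2*c/(3 + c))
(E(I(5, 5)) - 74*K) - 1*(-5054) = (2*(-3/5)/(3 - 3/5) - 74*8) - 1*(-5054) = (2*(-3*⅕)/(3 - 3*⅕) - 592) + 5054 = (2*(-⅗)/(3 - ⅗) - 592) + 5054 = (2*(-⅗)/(12/5) - 592) + 5054 = (2*(-⅗)*(5/12) - 592) + 5054 = (-½ - 592) + 5054 = -1185/2 + 5054 = 8923/2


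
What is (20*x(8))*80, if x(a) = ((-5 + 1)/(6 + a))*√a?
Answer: -6400*√2/7 ≈ -1293.0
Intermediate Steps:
x(a) = -4*√a/(6 + a) (x(a) = (-4/(6 + a))*√a = -4*√a/(6 + a))
(20*x(8))*80 = (20*(-4*√8/(6 + 8)))*80 = (20*(-4*2*√2/14))*80 = (20*(-4*2*√2*1/14))*80 = (20*(-4*√2/7))*80 = -80*√2/7*80 = -6400*√2/7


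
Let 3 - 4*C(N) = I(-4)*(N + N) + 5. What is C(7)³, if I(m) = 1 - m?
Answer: -5832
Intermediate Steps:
C(N) = -½ - 5*N/2 (C(N) = ¾ - ((1 - 1*(-4))*(N + N) + 5)/4 = ¾ - ((1 + 4)*(2*N) + 5)/4 = ¾ - (5*(2*N) + 5)/4 = ¾ - (10*N + 5)/4 = ¾ - (5 + 10*N)/4 = ¾ + (-5/4 - 5*N/2) = -½ - 5*N/2)
C(7)³ = (-½ - 5/2*7)³ = (-½ - 35/2)³ = (-18)³ = -5832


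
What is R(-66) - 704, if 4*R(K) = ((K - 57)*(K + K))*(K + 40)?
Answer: -106238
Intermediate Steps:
R(K) = K*(-57 + K)*(40 + K)/2 (R(K) = (((K - 57)*(K + K))*(K + 40))/4 = (((-57 + K)*(2*K))*(40 + K))/4 = ((2*K*(-57 + K))*(40 + K))/4 = (2*K*(-57 + K)*(40 + K))/4 = K*(-57 + K)*(40 + K)/2)
R(-66) - 704 = (1/2)*(-66)*(-2280 + (-66)**2 - 17*(-66)) - 704 = (1/2)*(-66)*(-2280 + 4356 + 1122) - 704 = (1/2)*(-66)*3198 - 704 = -105534 - 704 = -106238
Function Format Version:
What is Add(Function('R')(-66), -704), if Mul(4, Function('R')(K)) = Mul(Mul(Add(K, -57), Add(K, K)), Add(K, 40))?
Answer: -106238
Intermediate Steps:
Function('R')(K) = Mul(Rational(1, 2), K, Add(-57, K), Add(40, K)) (Function('R')(K) = Mul(Rational(1, 4), Mul(Mul(Add(K, -57), Add(K, K)), Add(K, 40))) = Mul(Rational(1, 4), Mul(Mul(Add(-57, K), Mul(2, K)), Add(40, K))) = Mul(Rational(1, 4), Mul(Mul(2, K, Add(-57, K)), Add(40, K))) = Mul(Rational(1, 4), Mul(2, K, Add(-57, K), Add(40, K))) = Mul(Rational(1, 2), K, Add(-57, K), Add(40, K)))
Add(Function('R')(-66), -704) = Add(Mul(Rational(1, 2), -66, Add(-2280, Pow(-66, 2), Mul(-17, -66))), -704) = Add(Mul(Rational(1, 2), -66, Add(-2280, 4356, 1122)), -704) = Add(Mul(Rational(1, 2), -66, 3198), -704) = Add(-105534, -704) = -106238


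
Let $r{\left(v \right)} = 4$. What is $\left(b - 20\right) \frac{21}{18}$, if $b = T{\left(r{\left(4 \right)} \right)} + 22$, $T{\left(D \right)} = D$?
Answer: $7$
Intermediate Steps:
$b = 26$ ($b = 4 + 22 = 26$)
$\left(b - 20\right) \frac{21}{18} = \left(26 - 20\right) \frac{21}{18} = 6 \cdot 21 \cdot \frac{1}{18} = 6 \cdot \frac{7}{6} = 7$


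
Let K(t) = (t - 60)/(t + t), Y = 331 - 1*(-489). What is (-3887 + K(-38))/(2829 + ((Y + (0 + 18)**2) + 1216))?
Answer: -147657/197182 ≈ -0.74884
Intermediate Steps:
Y = 820 (Y = 331 + 489 = 820)
K(t) = (-60 + t)/(2*t) (K(t) = (-60 + t)/((2*t)) = (-60 + t)*(1/(2*t)) = (-60 + t)/(2*t))
(-3887 + K(-38))/(2829 + ((Y + (0 + 18)**2) + 1216)) = (-3887 + (1/2)*(-60 - 38)/(-38))/(2829 + ((820 + (0 + 18)**2) + 1216)) = (-3887 + (1/2)*(-1/38)*(-98))/(2829 + ((820 + 18**2) + 1216)) = (-3887 + 49/38)/(2829 + ((820 + 324) + 1216)) = -147657/(38*(2829 + (1144 + 1216))) = -147657/(38*(2829 + 2360)) = -147657/38/5189 = -147657/38*1/5189 = -147657/197182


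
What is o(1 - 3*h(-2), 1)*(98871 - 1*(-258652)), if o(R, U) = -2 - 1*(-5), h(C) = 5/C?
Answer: 1072569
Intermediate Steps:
o(R, U) = 3 (o(R, U) = -2 + 5 = 3)
o(1 - 3*h(-2), 1)*(98871 - 1*(-258652)) = 3*(98871 - 1*(-258652)) = 3*(98871 + 258652) = 3*357523 = 1072569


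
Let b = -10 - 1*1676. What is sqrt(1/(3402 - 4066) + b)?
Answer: I*sqrt(185837830)/332 ≈ 41.061*I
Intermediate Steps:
b = -1686 (b = -10 - 1676 = -1686)
sqrt(1/(3402 - 4066) + b) = sqrt(1/(3402 - 4066) - 1686) = sqrt(1/(-664) - 1686) = sqrt(-1/664 - 1686) = sqrt(-1119505/664) = I*sqrt(185837830)/332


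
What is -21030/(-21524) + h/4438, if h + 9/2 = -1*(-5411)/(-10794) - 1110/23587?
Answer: 60546591893929/62041077956658 ≈ 0.97591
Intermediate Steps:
h = -91807282/18185577 (h = -9/2 + (-1*(-5411)/(-10794) - 1110/23587) = -9/2 + (5411*(-1/10794) - 1110*1/23587) = -9/2 + (-773/1542 - 1110/23587) = -9/2 - 19944371/36371154 = -91807282/18185577 ≈ -5.0484)
-21030/(-21524) + h/4438 = -21030/(-21524) - 91807282/18185577/4438 = -21030*(-1/21524) - 91807282/18185577*1/4438 = 10515/10762 - 6557663/5764827909 = 60546591893929/62041077956658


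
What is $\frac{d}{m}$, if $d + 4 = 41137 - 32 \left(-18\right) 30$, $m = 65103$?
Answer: $\frac{19471}{21701} \approx 0.89724$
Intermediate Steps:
$d = 58413$ ($d = -4 + \left(41137 - 32 \left(-18\right) 30\right) = -4 + \left(41137 - \left(-576\right) 30\right) = -4 + \left(41137 - -17280\right) = -4 + \left(41137 + 17280\right) = -4 + 58417 = 58413$)
$\frac{d}{m} = \frac{58413}{65103} = 58413 \cdot \frac{1}{65103} = \frac{19471}{21701}$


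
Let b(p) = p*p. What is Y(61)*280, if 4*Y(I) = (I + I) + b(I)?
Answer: 269010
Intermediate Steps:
b(p) = p²
Y(I) = I/2 + I²/4 (Y(I) = ((I + I) + I²)/4 = (2*I + I²)/4 = (I² + 2*I)/4 = I/2 + I²/4)
Y(61)*280 = ((¼)*61*(2 + 61))*280 = ((¼)*61*63)*280 = (3843/4)*280 = 269010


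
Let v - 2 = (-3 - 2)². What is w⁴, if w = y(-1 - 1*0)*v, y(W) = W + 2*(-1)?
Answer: 43046721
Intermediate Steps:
y(W) = -2 + W (y(W) = W - 2 = -2 + W)
v = 27 (v = 2 + (-3 - 2)² = 2 + (-5)² = 2 + 25 = 27)
w = -81 (w = (-2 + (-1 - 1*0))*27 = (-2 + (-1 + 0))*27 = (-2 - 1)*27 = -3*27 = -81)
w⁴ = (-81)⁴ = 43046721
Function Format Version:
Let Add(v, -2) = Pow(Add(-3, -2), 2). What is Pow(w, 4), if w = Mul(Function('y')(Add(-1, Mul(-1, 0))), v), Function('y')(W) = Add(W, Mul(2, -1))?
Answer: 43046721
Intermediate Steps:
Function('y')(W) = Add(-2, W) (Function('y')(W) = Add(W, -2) = Add(-2, W))
v = 27 (v = Add(2, Pow(Add(-3, -2), 2)) = Add(2, Pow(-5, 2)) = Add(2, 25) = 27)
w = -81 (w = Mul(Add(-2, Add(-1, Mul(-1, 0))), 27) = Mul(Add(-2, Add(-1, 0)), 27) = Mul(Add(-2, -1), 27) = Mul(-3, 27) = -81)
Pow(w, 4) = Pow(-81, 4) = 43046721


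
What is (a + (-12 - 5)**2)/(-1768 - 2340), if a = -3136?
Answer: 219/316 ≈ 0.69304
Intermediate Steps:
(a + (-12 - 5)**2)/(-1768 - 2340) = (-3136 + (-12 - 5)**2)/(-1768 - 2340) = (-3136 + (-17)**2)/(-4108) = (-3136 + 289)*(-1/4108) = -2847*(-1/4108) = 219/316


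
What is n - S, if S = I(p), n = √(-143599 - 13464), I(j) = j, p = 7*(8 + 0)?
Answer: -56 + I*√157063 ≈ -56.0 + 396.31*I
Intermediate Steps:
p = 56 (p = 7*8 = 56)
n = I*√157063 (n = √(-157063) = I*√157063 ≈ 396.31*I)
S = 56
n - S = I*√157063 - 1*56 = I*√157063 - 56 = -56 + I*√157063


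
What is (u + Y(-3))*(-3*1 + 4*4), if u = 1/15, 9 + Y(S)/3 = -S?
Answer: -3497/15 ≈ -233.13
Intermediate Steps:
Y(S) = -27 - 3*S (Y(S) = -27 + 3*(-S) = -27 - 3*S)
u = 1/15 ≈ 0.066667
(u + Y(-3))*(-3*1 + 4*4) = (1/15 + (-27 - 3*(-3)))*(-3*1 + 4*4) = (1/15 + (-27 + 9))*(-3 + 16) = (1/15 - 18)*13 = -269/15*13 = -3497/15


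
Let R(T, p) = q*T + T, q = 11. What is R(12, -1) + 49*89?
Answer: 4505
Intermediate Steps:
R(T, p) = 12*T (R(T, p) = 11*T + T = 12*T)
R(12, -1) + 49*89 = 12*12 + 49*89 = 144 + 4361 = 4505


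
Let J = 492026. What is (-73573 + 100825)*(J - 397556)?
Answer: 2574496440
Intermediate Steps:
(-73573 + 100825)*(J - 397556) = (-73573 + 100825)*(492026 - 397556) = 27252*94470 = 2574496440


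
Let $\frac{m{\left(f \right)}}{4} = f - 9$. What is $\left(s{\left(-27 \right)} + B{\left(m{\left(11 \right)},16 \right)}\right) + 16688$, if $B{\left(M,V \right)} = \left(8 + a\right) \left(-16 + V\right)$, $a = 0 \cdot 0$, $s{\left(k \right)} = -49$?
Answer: $16639$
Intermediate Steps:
$a = 0$
$m{\left(f \right)} = -36 + 4 f$ ($m{\left(f \right)} = 4 \left(f - 9\right) = 4 \left(-9 + f\right) = -36 + 4 f$)
$B{\left(M,V \right)} = -128 + 8 V$ ($B{\left(M,V \right)} = \left(8 + 0\right) \left(-16 + V\right) = 8 \left(-16 + V\right) = -128 + 8 V$)
$\left(s{\left(-27 \right)} + B{\left(m{\left(11 \right)},16 \right)}\right) + 16688 = \left(-49 + \left(-128 + 8 \cdot 16\right)\right) + 16688 = \left(-49 + \left(-128 + 128\right)\right) + 16688 = \left(-49 + 0\right) + 16688 = -49 + 16688 = 16639$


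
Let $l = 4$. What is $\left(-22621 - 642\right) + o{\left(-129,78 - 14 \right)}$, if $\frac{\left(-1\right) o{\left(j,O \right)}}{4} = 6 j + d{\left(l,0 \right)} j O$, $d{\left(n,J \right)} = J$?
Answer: $-20167$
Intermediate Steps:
$o{\left(j,O \right)} = - 24 j$ ($o{\left(j,O \right)} = - 4 \left(6 j + 0 j O\right) = - 4 \left(6 j + 0 O\right) = - 4 \left(6 j + 0\right) = - 4 \cdot 6 j = - 24 j$)
$\left(-22621 - 642\right) + o{\left(-129,78 - 14 \right)} = \left(-22621 - 642\right) - -3096 = -23263 + 3096 = -20167$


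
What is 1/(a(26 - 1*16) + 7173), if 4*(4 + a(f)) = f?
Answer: 2/14343 ≈ 0.00013944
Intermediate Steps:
a(f) = -4 + f/4
1/(a(26 - 1*16) + 7173) = 1/((-4 + (26 - 1*16)/4) + 7173) = 1/((-4 + (26 - 16)/4) + 7173) = 1/((-4 + (¼)*10) + 7173) = 1/((-4 + 5/2) + 7173) = 1/(-3/2 + 7173) = 1/(14343/2) = 2/14343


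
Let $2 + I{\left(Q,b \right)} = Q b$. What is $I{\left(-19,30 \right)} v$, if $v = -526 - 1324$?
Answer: $1058200$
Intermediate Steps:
$v = -1850$ ($v = -526 - 1324 = -1850$)
$I{\left(Q,b \right)} = -2 + Q b$
$I{\left(-19,30 \right)} v = \left(-2 - 570\right) \left(-1850\right) = \left(-572\right) \left(-1850\right) = 1058200$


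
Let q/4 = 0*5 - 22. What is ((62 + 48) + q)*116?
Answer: 2552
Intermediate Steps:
q = -88 (q = 4*(0*5 - 22) = 4*(0 - 22) = 4*(-22) = -88)
((62 + 48) + q)*116 = ((62 + 48) - 88)*116 = (110 - 88)*116 = 22*116 = 2552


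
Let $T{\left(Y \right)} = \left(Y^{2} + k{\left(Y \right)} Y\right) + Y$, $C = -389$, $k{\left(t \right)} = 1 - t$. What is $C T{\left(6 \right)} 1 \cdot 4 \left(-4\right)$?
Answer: $74688$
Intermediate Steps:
$T{\left(Y \right)} = Y + Y^{2} + Y \left(1 - Y\right)$ ($T{\left(Y \right)} = \left(Y^{2} + \left(1 - Y\right) Y\right) + Y = \left(Y^{2} + Y \left(1 - Y\right)\right) + Y = Y + Y^{2} + Y \left(1 - Y\right)$)
$C T{\left(6 \right)} 1 \cdot 4 \left(-4\right) = - 389 \cdot 2 \cdot 6 \cdot 1 \cdot 4 \left(-4\right) = - 389 \cdot 12 \cdot 4 \left(-4\right) = - 389 \cdot 12 \left(-16\right) = \left(-389\right) \left(-192\right) = 74688$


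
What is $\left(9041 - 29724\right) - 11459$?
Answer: $-32142$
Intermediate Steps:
$\left(9041 - 29724\right) - 11459 = -20683 - 11459 = -32142$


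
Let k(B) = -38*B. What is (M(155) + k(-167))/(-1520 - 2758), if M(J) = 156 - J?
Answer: -6347/4278 ≈ -1.4836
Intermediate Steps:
(M(155) + k(-167))/(-1520 - 2758) = ((156 - 1*155) - 38*(-167))/(-1520 - 2758) = ((156 - 155) + 6346)/(-4278) = (1 + 6346)*(-1/4278) = 6347*(-1/4278) = -6347/4278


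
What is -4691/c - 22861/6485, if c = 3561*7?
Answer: -600277282/161651595 ≈ -3.7134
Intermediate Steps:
c = 24927
-4691/c - 22861/6485 = -4691/24927 - 22861/6485 = -600277282/161651595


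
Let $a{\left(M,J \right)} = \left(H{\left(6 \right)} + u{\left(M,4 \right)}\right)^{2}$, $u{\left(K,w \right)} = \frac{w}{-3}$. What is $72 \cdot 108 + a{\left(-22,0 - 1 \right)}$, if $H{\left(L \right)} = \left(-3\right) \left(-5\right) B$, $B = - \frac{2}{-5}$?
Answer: $\frac{70180}{9} \approx 7797.8$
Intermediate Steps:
$B = \frac{2}{5}$ ($B = \left(-2\right) \left(- \frac{1}{5}\right) = \frac{2}{5} \approx 0.4$)
$u{\left(K,w \right)} = - \frac{w}{3}$ ($u{\left(K,w \right)} = w \left(- \frac{1}{3}\right) = - \frac{w}{3}$)
$H{\left(L \right)} = 6$ ($H{\left(L \right)} = \left(-3\right) \left(-5\right) \frac{2}{5} = 15 \cdot \frac{2}{5} = 6$)
$a{\left(M,J \right)} = \frac{196}{9}$ ($a{\left(M,J \right)} = \left(6 - \frac{4}{3}\right)^{2} = \left(\frac{14}{3}\right)^{2} = \frac{196}{9}$)
$72 \cdot 108 + a{\left(-22,0 - 1 \right)} = 72 \cdot 108 + \frac{196}{9} = 7776 + \frac{196}{9} = \frac{70180}{9}$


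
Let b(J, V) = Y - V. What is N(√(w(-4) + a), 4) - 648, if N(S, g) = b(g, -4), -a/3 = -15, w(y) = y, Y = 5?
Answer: -639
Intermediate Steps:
a = 45 (a = -3*(-15) = 45)
b(J, V) = 5 - V
N(S, g) = 9 (N(S, g) = 5 - 1*(-4) = 5 + 4 = 9)
N(√(w(-4) + a), 4) - 648 = 9 - 648 = -639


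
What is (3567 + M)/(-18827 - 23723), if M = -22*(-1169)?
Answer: -5857/8510 ≈ -0.68825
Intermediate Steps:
M = 25718
(3567 + M)/(-18827 - 23723) = (3567 + 25718)/(-18827 - 23723) = 29285/(-42550) = 29285*(-1/42550) = -5857/8510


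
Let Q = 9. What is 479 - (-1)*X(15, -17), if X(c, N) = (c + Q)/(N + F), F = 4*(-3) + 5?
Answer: 478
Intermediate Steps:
F = -7 (F = -12 + 5 = -7)
X(c, N) = (9 + c)/(-7 + N) (X(c, N) = (c + 9)/(N - 7) = (9 + c)/(-7 + N))
479 - (-1)*X(15, -17) = 479 - (-1)*(9 + 15)/(-7 - 17) = 479 - (-1)*24/(-24) = 479 - (-1)*(-1/24*24) = 479 - (-1)*(-1) = 479 - 1*1 = 479 - 1 = 478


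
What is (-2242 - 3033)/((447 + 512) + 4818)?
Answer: -5275/5777 ≈ -0.91310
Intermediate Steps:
(-2242 - 3033)/((447 + 512) + 4818) = -5275/(959 + 4818) = -5275/5777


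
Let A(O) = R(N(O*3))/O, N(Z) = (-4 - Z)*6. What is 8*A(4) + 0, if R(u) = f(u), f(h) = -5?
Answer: -10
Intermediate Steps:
N(Z) = -24 - 6*Z
R(u) = -5
A(O) = -5/O
8*A(4) + 0 = 8*(-5/4) + 0 = -10 + 0 = -10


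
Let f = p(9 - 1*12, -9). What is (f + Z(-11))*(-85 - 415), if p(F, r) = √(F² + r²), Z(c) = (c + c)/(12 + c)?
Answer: 11000 - 1500*√10 ≈ 6256.6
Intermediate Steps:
Z(c) = 2*c/(12 + c) (Z(c) = (2*c)/(12 + c) = 2*c/(12 + c))
f = 3*√10 (f = √((9 - 1*12)² + (-9)²) = √((9 - 12)² + 81) = √((-3)² + 81) = √(9 + 81) = √90 = 3*√10 ≈ 9.4868)
(f + Z(-11))*(-85 - 415) = (3*√10 + 2*(-11)/(12 - 11))*(-85 - 415) = (3*√10 + 2*(-11)/1)*(-500) = (3*√10 + 2*(-11)*1)*(-500) = (3*√10 - 22)*(-500) = (-22 + 3*√10)*(-500) = 11000 - 1500*√10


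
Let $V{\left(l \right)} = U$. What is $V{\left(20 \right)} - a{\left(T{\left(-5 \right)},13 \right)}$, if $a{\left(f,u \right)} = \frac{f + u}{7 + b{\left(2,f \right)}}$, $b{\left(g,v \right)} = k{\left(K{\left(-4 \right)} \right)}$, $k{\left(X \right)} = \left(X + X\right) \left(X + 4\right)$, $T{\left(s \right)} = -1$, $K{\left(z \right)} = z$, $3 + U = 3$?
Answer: $- \frac{12}{7} \approx -1.7143$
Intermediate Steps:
$U = 0$ ($U = -3 + 3 = 0$)
$k{\left(X \right)} = 2 X \left(4 + X\right)$
$b{\left(g,v \right)} = 0$ ($b{\left(g,v \right)} = 2 \left(-4\right) \left(4 - 4\right) = 2 \left(-4\right) 0 = 0$)
$a{\left(f,u \right)} = \frac{f}{7} + \frac{u}{7}$ ($a{\left(f,u \right)} = \frac{f + u}{7 + 0} = \frac{f + u}{7} = \left(f + u\right) \frac{1}{7} = \frac{f}{7} + \frac{u}{7}$)
$V{\left(l \right)} = 0$
$V{\left(20 \right)} - a{\left(T{\left(-5 \right)},13 \right)} = 0 - \left(\frac{1}{7} \left(-1\right) + \frac{1}{7} \cdot 13\right) = 0 - \left(- \frac{1}{7} + \frac{13}{7}\right) = 0 - \frac{12}{7} = - \frac{12}{7}$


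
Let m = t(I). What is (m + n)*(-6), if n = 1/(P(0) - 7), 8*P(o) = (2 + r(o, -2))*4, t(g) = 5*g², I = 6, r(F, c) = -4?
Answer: -4317/4 ≈ -1079.3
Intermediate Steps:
P(o) = -1 (P(o) = ((2 - 4)*4)/8 = (-2*4)/8 = (⅛)*(-8) = -1)
m = 180 (m = 5*6² = 5*36 = 180)
n = -⅛ (n = 1/(-1 - 7) = 1/(-8) = -⅛ ≈ -0.12500)
(m + n)*(-6) = (180 - ⅛)*(-6) = (1439/8)*(-6) = -4317/4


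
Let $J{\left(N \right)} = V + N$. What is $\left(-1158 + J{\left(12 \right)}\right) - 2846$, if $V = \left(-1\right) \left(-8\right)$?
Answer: $-3984$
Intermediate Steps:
$V = 8$
$J{\left(N \right)} = 8 + N$
$\left(-1158 + J{\left(12 \right)}\right) - 2846 = \left(-1158 + \left(8 + 12\right)\right) - 2846 = \left(-1158 + 20\right) - 2846 = -1138 - 2846 = -3984$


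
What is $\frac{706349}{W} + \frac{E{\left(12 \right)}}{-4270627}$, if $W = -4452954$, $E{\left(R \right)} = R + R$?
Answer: $- \frac{3016659981719}{19016905582158} \approx -0.15863$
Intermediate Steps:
$E{\left(R \right)} = 2 R$
$\frac{706349}{W} + \frac{E{\left(12 \right)}}{-4270627} = \frac{706349}{-4452954} + \frac{2 \cdot 12}{-4270627} = 706349 \left(- \frac{1}{4452954}\right) + 24 \left(- \frac{1}{4270627}\right) = - \frac{706349}{4452954} - \frac{24}{4270627} = - \frac{3016659981719}{19016905582158}$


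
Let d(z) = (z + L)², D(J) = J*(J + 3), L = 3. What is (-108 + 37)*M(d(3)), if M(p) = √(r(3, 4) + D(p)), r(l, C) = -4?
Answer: -710*√14 ≈ -2656.6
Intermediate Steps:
D(J) = J*(3 + J)
d(z) = (3 + z)² (d(z) = (z + 3)² = (3 + z)²)
M(p) = √(-4 + p*(3 + p))
(-108 + 37)*M(d(3)) = (-108 + 37)*√(-4 + (3 + 3)²*(3 + (3 + 3)²)) = -71*√(-4 + 6²*(3 + 6²)) = -71*√(-4 + 36*(3 + 36)) = -71*√(-4 + 36*39) = -71*√(-4 + 1404) = -710*√14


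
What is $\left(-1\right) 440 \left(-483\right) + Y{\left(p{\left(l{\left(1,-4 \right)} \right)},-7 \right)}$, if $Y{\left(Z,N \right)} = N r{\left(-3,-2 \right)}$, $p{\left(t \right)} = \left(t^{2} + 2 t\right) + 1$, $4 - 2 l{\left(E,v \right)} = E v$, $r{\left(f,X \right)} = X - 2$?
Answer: $212548$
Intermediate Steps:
$r{\left(f,X \right)} = -2 + X$
$l{\left(E,v \right)} = 2 - \frac{E v}{2}$
$p{\left(t \right)} = 1 + t^{2} + 2 t$
$Y{\left(Z,N \right)} = - 4 N$ ($Y{\left(Z,N \right)} = N \left(-2 - 2\right) = N \left(-4\right) = - 4 N$)
$\left(-1\right) 440 \left(-483\right) + Y{\left(p{\left(l{\left(1,-4 \right)} \right)},-7 \right)} = \left(-1\right) 440 \left(-483\right) - -28 = \left(-440\right) \left(-483\right) + 28 = 212520 + 28 = 212548$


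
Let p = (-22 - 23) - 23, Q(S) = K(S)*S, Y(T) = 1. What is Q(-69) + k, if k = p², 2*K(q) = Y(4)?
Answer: 9179/2 ≈ 4589.5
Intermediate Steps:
K(q) = ½ (K(q) = (½)*1 = ½)
Q(S) = S/2
p = -68 (p = -45 - 23 = -68)
k = 4624 (k = (-68)² = 4624)
Q(-69) + k = (½)*(-69) + 4624 = -69/2 + 4624 = 9179/2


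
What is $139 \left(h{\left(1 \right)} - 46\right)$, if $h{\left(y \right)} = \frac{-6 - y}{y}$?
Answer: $-7367$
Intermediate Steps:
$h{\left(y \right)} = \frac{-6 - y}{y}$
$139 \left(h{\left(1 \right)} - 46\right) = 139 \left(\frac{-6 - 1}{1} - 46\right) = 139 \left(1 \left(-6 - 1\right) - 46\right) = 139 \left(1 \left(-7\right) - 46\right) = 139 \left(-7 - 46\right) = 139 \left(-53\right) = -7367$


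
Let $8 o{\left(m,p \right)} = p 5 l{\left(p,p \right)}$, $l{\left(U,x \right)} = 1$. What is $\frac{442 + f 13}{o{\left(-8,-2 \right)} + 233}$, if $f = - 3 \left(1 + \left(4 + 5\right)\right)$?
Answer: $\frac{208}{927} \approx 0.22438$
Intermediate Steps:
$o{\left(m,p \right)} = \frac{5 p}{8}$ ($o{\left(m,p \right)} = \frac{p 5 \cdot 1}{8} = \frac{5 p 1}{8} = \frac{5 p}{8}$)
$f = -30$ ($f = - 3 \left(1 + 9\right) = \left(-3\right) 10 = -30$)
$\frac{442 + f 13}{o{\left(-8,-2 \right)} + 233} = \frac{442 - 390}{\frac{5}{8} \left(-2\right) + 233} = \frac{442 - 390}{- \frac{5}{4} + 233} = \frac{52}{\frac{927}{4}} = 52 \cdot \frac{4}{927} = \frac{208}{927}$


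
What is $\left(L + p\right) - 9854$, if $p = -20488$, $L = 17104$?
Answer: $-13238$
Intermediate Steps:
$\left(L + p\right) - 9854 = \left(17104 - 20488\right) - 9854 = -3384 - 9854 = -13238$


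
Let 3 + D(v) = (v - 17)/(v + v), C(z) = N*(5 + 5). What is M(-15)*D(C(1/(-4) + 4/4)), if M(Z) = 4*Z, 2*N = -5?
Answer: 648/5 ≈ 129.60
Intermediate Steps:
N = -5/2 (N = (½)*(-5) = -5/2 ≈ -2.5000)
C(z) = -25 (C(z) = -5*(5 + 5)/2 = -5/2*10 = -25)
D(v) = -3 + (-17 + v)/(2*v) (D(v) = -3 + (v - 17)/(v + v) = -3 + (-17 + v)/((2*v)) = -3 + (-17 + v)*(1/(2*v)) = -3 + (-17 + v)/(2*v))
M(-15)*D(C(1/(-4) + 4/4)) = (4*(-15))*((½)*(-17 - 5*(-25))/(-25)) = -30*(-1)*(-17 + 125)/25 = -30*(-1)*108/25 = -60*(-54/25) = 648/5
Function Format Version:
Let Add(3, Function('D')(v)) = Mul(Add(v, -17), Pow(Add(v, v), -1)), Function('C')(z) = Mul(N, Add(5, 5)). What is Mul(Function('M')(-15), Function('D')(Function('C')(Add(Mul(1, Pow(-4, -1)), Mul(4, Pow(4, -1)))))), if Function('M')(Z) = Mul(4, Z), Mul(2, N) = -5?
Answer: Rational(648, 5) ≈ 129.60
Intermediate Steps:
N = Rational(-5, 2) (N = Mul(Rational(1, 2), -5) = Rational(-5, 2) ≈ -2.5000)
Function('C')(z) = -25 (Function('C')(z) = Mul(Rational(-5, 2), Add(5, 5)) = Mul(Rational(-5, 2), 10) = -25)
Function('D')(v) = Add(-3, Mul(Rational(1, 2), Pow(v, -1), Add(-17, v))) (Function('D')(v) = Add(-3, Mul(Add(v, -17), Pow(Add(v, v), -1))) = Add(-3, Mul(Add(-17, v), Pow(Mul(2, v), -1))) = Add(-3, Mul(Add(-17, v), Mul(Rational(1, 2), Pow(v, -1)))) = Add(-3, Mul(Rational(1, 2), Pow(v, -1), Add(-17, v))))
Mul(Function('M')(-15), Function('D')(Function('C')(Add(Mul(1, Pow(-4, -1)), Mul(4, Pow(4, -1)))))) = Mul(Mul(4, -15), Mul(Rational(1, 2), Pow(-25, -1), Add(-17, Mul(-5, -25)))) = Mul(-60, Mul(Rational(1, 2), Rational(-1, 25), Add(-17, 125))) = Mul(-60, Mul(Rational(1, 2), Rational(-1, 25), 108)) = Mul(-60, Rational(-54, 25)) = Rational(648, 5)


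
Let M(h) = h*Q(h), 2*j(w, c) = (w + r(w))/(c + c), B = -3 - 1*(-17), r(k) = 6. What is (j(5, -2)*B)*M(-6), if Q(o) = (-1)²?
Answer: 231/2 ≈ 115.50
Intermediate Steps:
B = 14 (B = -3 + 17 = 14)
Q(o) = 1
j(w, c) = (6 + w)/(4*c) (j(w, c) = ((w + 6)/(c + c))/2 = ((6 + w)/((2*c)))/2 = ((6 + w)*(1/(2*c)))/2 = ((6 + w)/(2*c))/2 = (6 + w)/(4*c))
M(h) = h (M(h) = h*1 = h)
(j(5, -2)*B)*M(-6) = (((¼)*(6 + 5)/(-2))*14)*(-6) = (((¼)*(-½)*11)*14)*(-6) = -11/8*14*(-6) = -77/4*(-6) = 231/2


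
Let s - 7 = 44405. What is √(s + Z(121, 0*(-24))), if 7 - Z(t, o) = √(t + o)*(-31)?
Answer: 2*√11190 ≈ 211.57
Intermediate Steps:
s = 44412 (s = 7 + 44405 = 44412)
Z(t, o) = 7 + 31*√(o + t) (Z(t, o) = 7 - √(t + o)*(-31) = 7 - √(o + t)*(-31) = 7 - (-31)*√(o + t) = 7 + 31*√(o + t))
√(s + Z(121, 0*(-24))) = √(44412 + (7 + 31*√(0*(-24) + 121))) = √(44412 + (7 + 31*√(0 + 121))) = √(44412 + (7 + 31*√121)) = √(44412 + (7 + 31*11)) = √(44412 + (7 + 341)) = √(44412 + 348) = √44760 = 2*√11190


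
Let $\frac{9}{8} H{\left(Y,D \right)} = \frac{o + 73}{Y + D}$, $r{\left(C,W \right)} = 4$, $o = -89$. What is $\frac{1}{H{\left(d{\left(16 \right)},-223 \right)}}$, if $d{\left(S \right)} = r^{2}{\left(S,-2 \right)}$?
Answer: $\frac{1863}{128} \approx 14.555$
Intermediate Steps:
$d{\left(S \right)} = 16$ ($d{\left(S \right)} = 4^{2} = 16$)
$H{\left(Y,D \right)} = - \frac{128}{9 \left(D + Y\right)}$ ($H{\left(Y,D \right)} = \frac{8 \frac{-89 + 73}{Y + D}}{9} = \frac{8 \left(- \frac{16}{D + Y}\right)}{9} = - \frac{128}{9 \left(D + Y\right)}$)
$\frac{1}{H{\left(d{\left(16 \right)},-223 \right)}} = \frac{1}{\left(-128\right) \frac{1}{9 \left(-223\right) + 9 \cdot 16}} = \frac{1}{\left(-128\right) \frac{1}{-2007 + 144}} = \frac{1}{\left(-128\right) \frac{1}{-1863}} = \frac{1}{\left(-128\right) \left(- \frac{1}{1863}\right)} = \frac{1}{\frac{128}{1863}} = \frac{1863}{128}$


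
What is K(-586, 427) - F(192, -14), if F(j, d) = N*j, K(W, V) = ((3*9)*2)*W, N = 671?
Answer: -160476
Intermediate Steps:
K(W, V) = 54*W (K(W, V) = (27*2)*W = 54*W)
F(j, d) = 671*j
K(-586, 427) - F(192, -14) = 54*(-586) - 671*192 = -31644 - 1*128832 = -31644 - 128832 = -160476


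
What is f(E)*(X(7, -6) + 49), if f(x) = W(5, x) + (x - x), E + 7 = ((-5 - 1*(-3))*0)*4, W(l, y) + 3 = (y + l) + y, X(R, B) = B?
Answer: -516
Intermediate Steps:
W(l, y) = -3 + l + 2*y (W(l, y) = -3 + ((y + l) + y) = -3 + ((l + y) + y) = -3 + (l + 2*y) = -3 + l + 2*y)
E = -7 (E = -7 + ((-5 - 1*(-3))*0)*4 = -7 + ((-5 + 3)*0)*4 = -7 - 2*0*4 = -7 + 0*4 = -7 + 0 = -7)
f(x) = 2 + 2*x (f(x) = (-3 + 5 + 2*x) + (x - x) = (2 + 2*x) + 0 = 2 + 2*x)
f(E)*(X(7, -6) + 49) = (2 + 2*(-7))*(-6 + 49) = (2 - 14)*43 = -12*43 = -516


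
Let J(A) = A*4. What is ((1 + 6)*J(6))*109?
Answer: 18312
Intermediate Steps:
J(A) = 4*A
((1 + 6)*J(6))*109 = ((1 + 6)*(4*6))*109 = (7*24)*109 = 168*109 = 18312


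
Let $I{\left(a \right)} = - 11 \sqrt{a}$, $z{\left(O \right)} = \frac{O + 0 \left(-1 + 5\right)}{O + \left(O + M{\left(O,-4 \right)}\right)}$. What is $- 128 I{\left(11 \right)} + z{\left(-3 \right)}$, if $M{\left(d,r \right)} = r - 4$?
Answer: $\frac{3}{14} + 1408 \sqrt{11} \approx 4670.0$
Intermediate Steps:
$M{\left(d,r \right)} = -4 + r$
$z{\left(O \right)} = \frac{O}{-8 + 2 O}$ ($z{\left(O \right)} = \frac{O + 0 \left(-1 + 5\right)}{O + \left(O - 8\right)} = \frac{O + 0 \cdot 4}{O + \left(O - 8\right)} = \frac{O + 0}{O + \left(-8 + O\right)} = \frac{O}{-8 + 2 O}$)
$- 128 I{\left(11 \right)} + z{\left(-3 \right)} = - 128 \left(- 11 \sqrt{11}\right) + \frac{1}{2} \left(-3\right) \frac{1}{-4 - 3} = 1408 \sqrt{11} + \frac{1}{2} \left(-3\right) \frac{1}{-7} = 1408 \sqrt{11} + \frac{1}{2} \left(-3\right) \left(- \frac{1}{7}\right) = 1408 \sqrt{11} + \frac{3}{14} = \frac{3}{14} + 1408 \sqrt{11}$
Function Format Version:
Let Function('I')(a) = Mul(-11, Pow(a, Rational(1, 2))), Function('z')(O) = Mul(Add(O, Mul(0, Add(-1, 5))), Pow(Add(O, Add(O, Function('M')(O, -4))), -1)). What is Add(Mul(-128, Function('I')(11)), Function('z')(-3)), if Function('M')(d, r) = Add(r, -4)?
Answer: Add(Rational(3, 14), Mul(1408, Pow(11, Rational(1, 2)))) ≈ 4670.0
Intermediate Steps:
Function('M')(d, r) = Add(-4, r)
Function('z')(O) = Mul(O, Pow(Add(-8, Mul(2, O)), -1)) (Function('z')(O) = Mul(Add(O, Mul(0, Add(-1, 5))), Pow(Add(O, Add(O, Add(-4, -4))), -1)) = Mul(Add(O, Mul(0, 4)), Pow(Add(O, Add(O, -8)), -1)) = Mul(Add(O, 0), Pow(Add(O, Add(-8, O)), -1)) = Mul(O, Pow(Add(-8, Mul(2, O)), -1)))
Add(Mul(-128, Function('I')(11)), Function('z')(-3)) = Add(Mul(-128, Mul(-11, Pow(11, Rational(1, 2)))), Mul(Rational(1, 2), -3, Pow(Add(-4, -3), -1))) = Add(Mul(1408, Pow(11, Rational(1, 2))), Mul(Rational(1, 2), -3, Pow(-7, -1))) = Add(Mul(1408, Pow(11, Rational(1, 2))), Mul(Rational(1, 2), -3, Rational(-1, 7))) = Add(Mul(1408, Pow(11, Rational(1, 2))), Rational(3, 14)) = Add(Rational(3, 14), Mul(1408, Pow(11, Rational(1, 2))))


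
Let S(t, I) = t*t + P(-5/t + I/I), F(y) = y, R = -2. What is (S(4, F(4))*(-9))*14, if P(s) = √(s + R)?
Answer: -2016 - 189*I ≈ -2016.0 - 189.0*I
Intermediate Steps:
P(s) = √(-2 + s) (P(s) = √(s - 2) = √(-2 + s))
S(t, I) = t² + √(-1 - 5/t) (S(t, I) = t*t + √(-2 + (-5/t + I/I)) = t² + √(-2 + (-5/t + 1)) = t² + √(-2 + (1 - 5/t)) = t² + √(-1 - 5/t))
(S(4, F(4))*(-9))*14 = ((4² + √((-5 - 1*4)/4))*(-9))*14 = ((16 + √((-5 - 4)/4))*(-9))*14 = ((16 + √((¼)*(-9)))*(-9))*14 = ((16 + √(-9/4))*(-9))*14 = ((16 + 3*I/2)*(-9))*14 = (-144 - 27*I/2)*14 = -2016 - 189*I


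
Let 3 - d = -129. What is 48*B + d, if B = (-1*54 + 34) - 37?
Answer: -2604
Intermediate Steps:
d = 132 (d = 3 - 1*(-129) = 3 + 129 = 132)
B = -57 (B = (-54 + 34) - 37 = -20 - 37 = -57)
48*B + d = 48*(-57) + 132 = -2736 + 132 = -2604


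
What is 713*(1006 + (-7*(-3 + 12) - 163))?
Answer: 556140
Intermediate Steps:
713*(1006 + (-7*(-3 + 12) - 163)) = 713*(1006 + (-7*9 - 163)) = 713*(1006 + (-63 - 163)) = 713*(1006 - 226) = 713*780 = 556140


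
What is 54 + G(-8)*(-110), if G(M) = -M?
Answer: -826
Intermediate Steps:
54 + G(-8)*(-110) = 54 - 1*(-8)*(-110) = 54 + 8*(-110) = 54 - 880 = -826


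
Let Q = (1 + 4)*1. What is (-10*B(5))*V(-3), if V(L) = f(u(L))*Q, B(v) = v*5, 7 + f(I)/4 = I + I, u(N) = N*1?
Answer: 65000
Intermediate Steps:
u(N) = N
f(I) = -28 + 8*I (f(I) = -28 + 4*(I + I) = -28 + 4*(2*I) = -28 + 8*I)
Q = 5 (Q = 5*1 = 5)
B(v) = 5*v
V(L) = -140 + 40*L (V(L) = (-28 + 8*L)*5 = -140 + 40*L)
(-10*B(5))*V(-3) = (-50*5)*(-140 + 40*(-3)) = (-10*25)*(-140 - 120) = -250*(-260) = 65000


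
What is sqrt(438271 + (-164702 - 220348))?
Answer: sqrt(53221) ≈ 230.70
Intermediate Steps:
sqrt(438271 + (-164702 - 220348)) = sqrt(438271 - 385050) = sqrt(53221)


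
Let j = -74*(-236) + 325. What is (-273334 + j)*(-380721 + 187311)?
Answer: 49424958450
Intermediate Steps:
j = 17789 (j = 17464 + 325 = 17789)
(-273334 + j)*(-380721 + 187311) = (-273334 + 17789)*(-380721 + 187311) = -255545*(-193410) = 49424958450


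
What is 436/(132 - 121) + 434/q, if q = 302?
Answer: 68223/1661 ≈ 41.073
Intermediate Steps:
436/(132 - 121) + 434/q = 436/(132 - 121) + 434/302 = 436/11 + 434*(1/302) = 436*(1/11) + 217/151 = 436/11 + 217/151 = 68223/1661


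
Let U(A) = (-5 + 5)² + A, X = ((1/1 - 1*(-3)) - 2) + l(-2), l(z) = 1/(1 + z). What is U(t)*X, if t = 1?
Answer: 1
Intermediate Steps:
X = 1 (X = ((1/1 - 1*(-3)) - 2) + 1/(1 - 2) = ((1 + 3) - 2) + 1/(-1) = (4 - 2) - 1 = 2 - 1 = 1)
U(A) = A (U(A) = 0² + A = 0 + A = A)
U(t)*X = 1*1 = 1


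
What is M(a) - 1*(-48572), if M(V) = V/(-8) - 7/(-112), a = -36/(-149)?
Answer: 115795725/2384 ≈ 48572.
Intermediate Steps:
a = 36/149 (a = -36*(-1/149) = 36/149 ≈ 0.24161)
M(V) = 1/16 - V/8 (M(V) = V*(-⅛) - 7*(-1/112) = -V/8 + 1/16 = 1/16 - V/8)
M(a) - 1*(-48572) = (1/16 - ⅛*36/149) - 1*(-48572) = (1/16 - 9/298) + 48572 = 77/2384 + 48572 = 115795725/2384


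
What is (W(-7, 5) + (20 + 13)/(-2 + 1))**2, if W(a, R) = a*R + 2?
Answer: 4356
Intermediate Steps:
W(a, R) = 2 + R*a (W(a, R) = R*a + 2 = 2 + R*a)
(W(-7, 5) + (20 + 13)/(-2 + 1))**2 = ((2 + 5*(-7)) + (20 + 13)/(-2 + 1))**2 = ((2 - 35) + 33/(-1))**2 = (-33 + 33*(-1))**2 = (-33 - 33)**2 = (-66)**2 = 4356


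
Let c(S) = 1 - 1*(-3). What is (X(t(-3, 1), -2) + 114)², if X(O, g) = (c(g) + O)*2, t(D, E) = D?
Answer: 13456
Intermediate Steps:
c(S) = 4 (c(S) = 1 + 3 = 4)
X(O, g) = 8 + 2*O (X(O, g) = (4 + O)*2 = 8 + 2*O)
(X(t(-3, 1), -2) + 114)² = ((8 + 2*(-3)) + 114)² = ((8 - 6) + 114)² = (2 + 114)² = 116² = 13456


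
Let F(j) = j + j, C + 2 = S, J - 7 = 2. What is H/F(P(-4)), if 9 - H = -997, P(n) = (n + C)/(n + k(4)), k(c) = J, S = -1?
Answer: -2515/7 ≈ -359.29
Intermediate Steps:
J = 9 (J = 7 + 2 = 9)
k(c) = 9
C = -3 (C = -2 - 1 = -3)
P(n) = (-3 + n)/(9 + n) (P(n) = (n - 3)/(n + 9) = (-3 + n)/(9 + n))
F(j) = 2*j
H = 1006 (H = 9 - 1*(-997) = 9 + 997 = 1006)
H/F(P(-4)) = 1006/((2*((-3 - 4)/(9 - 4)))) = 1006/((2*(-7/5))) = 1006/(-14/5) = 1006*(-5/14) = -2515/7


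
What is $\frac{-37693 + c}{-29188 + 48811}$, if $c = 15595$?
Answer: $- \frac{7366}{6541} \approx -1.1261$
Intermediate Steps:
$\frac{-37693 + c}{-29188 + 48811} = \frac{-37693 + 15595}{-29188 + 48811} = - \frac{22098}{19623} = \left(-22098\right) \frac{1}{19623} = - \frac{7366}{6541}$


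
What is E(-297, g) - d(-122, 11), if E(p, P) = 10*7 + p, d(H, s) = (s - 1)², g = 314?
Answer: -327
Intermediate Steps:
d(H, s) = (-1 + s)²
E(p, P) = 70 + p
E(-297, g) - d(-122, 11) = (70 - 297) - (-1 + 11)² = -227 - 1*10² = -227 - 1*100 = -227 - 100 = -327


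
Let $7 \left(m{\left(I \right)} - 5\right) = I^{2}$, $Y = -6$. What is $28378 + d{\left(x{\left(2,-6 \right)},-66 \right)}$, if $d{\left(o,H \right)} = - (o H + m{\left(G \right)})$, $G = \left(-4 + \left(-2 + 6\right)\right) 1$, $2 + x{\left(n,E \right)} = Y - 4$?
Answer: $27581$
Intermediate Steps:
$x{\left(n,E \right)} = -12$ ($x{\left(n,E \right)} = -2 - 10 = -12$)
$G = 0$ ($G = \left(-4 + 4\right) 1 = 0 \cdot 1 = 0$)
$m{\left(I \right)} = 5 + \frac{I^{2}}{7}$
$d{\left(o,H \right)} = -5 - H o$ ($d{\left(o,H \right)} = - (o H + \left(5 + \frac{0^{2}}{7}\right)) = - (H o + \left(5 + \frac{1}{7} \cdot 0\right)) = - (H o + \left(5 + 0\right)) = - (H o + 5) = - (5 + H o) = -5 - H o$)
$28378 + d{\left(x{\left(2,-6 \right)},-66 \right)} = 28378 - \left(5 - -792\right) = 28378 - 797 = 27581$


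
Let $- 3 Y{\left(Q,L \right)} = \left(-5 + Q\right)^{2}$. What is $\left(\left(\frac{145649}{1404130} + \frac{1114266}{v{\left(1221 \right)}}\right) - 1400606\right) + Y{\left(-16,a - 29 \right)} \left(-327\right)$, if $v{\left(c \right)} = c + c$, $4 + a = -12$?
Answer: $- \frac{110384036271871}{81640130} \approx -1.3521 \cdot 10^{6}$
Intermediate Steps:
$a = -16$ ($a = -4 - 12 = -16$)
$v{\left(c \right)} = 2 c$
$Y{\left(Q,L \right)} = - \frac{\left(-5 + Q\right)^{2}}{3}$
$\left(\left(\frac{145649}{1404130} + \frac{1114266}{v{\left(1221 \right)}}\right) - 1400606\right) + Y{\left(-16,a - 29 \right)} \left(-327\right) = \left(\left(\frac{145649}{1404130} + \frac{1114266}{2 \cdot 1221}\right) - 1400606\right) + - \frac{\left(-5 - 16\right)^{2}}{3} \left(-327\right) = \left(\left(145649 \cdot \frac{1}{1404130} + \frac{1114266}{2442}\right) - 1400606\right) + - \frac{\left(-21\right)^{2}}{3} \left(-327\right) = \left(\left(\frac{20807}{200590} + 1114266 \cdot \frac{1}{2442}\right) - 1400606\right) + \left(- \frac{1}{3}\right) 441 \left(-327\right) = \left(\left(\frac{20807}{200590} + \frac{185711}{407}\right) - 1400606\right) - -48069 = \left(\frac{37260237939}{81640130} - 1400606\right) + 48069 = - \frac{114308395680841}{81640130} + 48069 = - \frac{110384036271871}{81640130}$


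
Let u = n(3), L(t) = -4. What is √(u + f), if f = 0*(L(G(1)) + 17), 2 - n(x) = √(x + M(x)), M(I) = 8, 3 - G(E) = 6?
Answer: √(2 - √11) ≈ 1.1474*I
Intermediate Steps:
G(E) = -3 (G(E) = 3 - 1*6 = 3 - 6 = -3)
n(x) = 2 - √(8 + x) (n(x) = 2 - √(x + 8) = 2 - √(8 + x))
u = 2 - √11 (u = 2 - √(8 + 3) = 2 - √11 ≈ -1.3166)
f = 0 (f = 0*(-4 + 17) = 0*13 = 0)
√(u + f) = √((2 - √11) + 0) = √(2 - √11)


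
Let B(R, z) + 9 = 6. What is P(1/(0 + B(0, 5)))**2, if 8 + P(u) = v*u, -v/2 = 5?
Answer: 196/9 ≈ 21.778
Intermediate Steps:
v = -10 (v = -2*5 = -10)
B(R, z) = -3 (B(R, z) = -9 + 6 = -3)
P(u) = -8 - 10*u
P(1/(0 + B(0, 5)))**2 = (-8 - 10/(0 - 3))**2 = (-8 - 10/(-3))**2 = (-8 - 10*(-1/3))**2 = (-8 + 10/3)**2 = (-14/3)**2 = 196/9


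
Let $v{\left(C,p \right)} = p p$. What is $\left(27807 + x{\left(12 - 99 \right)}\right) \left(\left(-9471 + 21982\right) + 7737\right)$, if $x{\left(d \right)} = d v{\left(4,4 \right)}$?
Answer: $534850920$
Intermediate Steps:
$v{\left(C,p \right)} = p^{2}$
$x{\left(d \right)} = 16 d$ ($x{\left(d \right)} = d 4^{2} = d 16 = 16 d$)
$\left(27807 + x{\left(12 - 99 \right)}\right) \left(\left(-9471 + 21982\right) + 7737\right) = \left(27807 + 16 \left(12 - 99\right)\right) \left(\left(-9471 + 21982\right) + 7737\right) = \left(27807 + 16 \left(12 - 99\right)\right) \left(12511 + 7737\right) = \left(27807 + 16 \left(-87\right)\right) 20248 = \left(27807 - 1392\right) 20248 = 26415 \cdot 20248 = 534850920$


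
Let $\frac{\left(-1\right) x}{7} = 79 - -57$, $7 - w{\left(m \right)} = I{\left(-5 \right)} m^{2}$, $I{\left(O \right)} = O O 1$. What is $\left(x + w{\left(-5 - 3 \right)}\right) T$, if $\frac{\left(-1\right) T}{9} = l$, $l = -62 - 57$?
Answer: $-2725695$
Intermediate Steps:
$I{\left(O \right)} = O^{2}$ ($I{\left(O \right)} = O^{2} \cdot 1 = O^{2}$)
$w{\left(m \right)} = 7 - 25 m^{2}$ ($w{\left(m \right)} = 7 - \left(-5\right)^{2} m^{2} = 7 - 25 m^{2}$)
$l = -119$
$T = 1071$ ($T = \left(-9\right) \left(-119\right) = 1071$)
$x = -952$ ($x = - 7 \left(79 - -57\right) = - 7 \left(79 + 57\right) = \left(-7\right) 136 = -952$)
$\left(x + w{\left(-5 - 3 \right)}\right) T = \left(-952 + \left(7 - 25 \left(-5 - 3\right)^{2}\right)\right) 1071 = \left(-952 + \left(7 - 25 \left(-8\right)^{2}\right)\right) 1071 = \left(-952 + \left(7 - 1600\right)\right) 1071 = \left(-952 - 1593\right) 1071 = \left(-2545\right) 1071 = -2725695$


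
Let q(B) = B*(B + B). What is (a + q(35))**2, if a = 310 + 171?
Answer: 8590761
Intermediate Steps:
a = 481
q(B) = 2*B**2 (q(B) = B*(2*B) = 2*B**2)
(a + q(35))**2 = (481 + 2*35**2)**2 = (481 + 2*1225)**2 = (481 + 2450)**2 = 2931**2 = 8590761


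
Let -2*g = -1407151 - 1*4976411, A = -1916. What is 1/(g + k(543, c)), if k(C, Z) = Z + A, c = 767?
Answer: 1/3190632 ≈ 3.1342e-7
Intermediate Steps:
g = 3191781 (g = -(-1407151 - 1*4976411)/2 = -(-1407151 - 4976411)/2 = -1/2*(-6383562) = 3191781)
k(C, Z) = -1916 + Z (k(C, Z) = Z - 1916 = -1916 + Z)
1/(g + k(543, c)) = 1/(3191781 + (-1916 + 767)) = 1/(3191781 - 1149) = 1/3190632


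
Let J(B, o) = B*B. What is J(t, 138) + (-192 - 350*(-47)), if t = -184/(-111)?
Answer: 200348674/12321 ≈ 16261.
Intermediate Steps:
t = 184/111 (t = -184*(-1/111) = 184/111 ≈ 1.6577)
J(B, o) = B²
J(t, 138) + (-192 - 350*(-47)) = (184/111)² + (-192 - 350*(-47)) = 33856/12321 + (-192 + 16450) = 33856/12321 + 16258 = 200348674/12321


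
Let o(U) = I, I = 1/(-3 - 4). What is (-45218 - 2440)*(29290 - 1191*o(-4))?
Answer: -9828080418/7 ≈ -1.4040e+9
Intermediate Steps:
I = -⅐ (I = 1/(-7) = -⅐ ≈ -0.14286)
o(U) = -⅐
(-45218 - 2440)*(29290 - 1191*o(-4)) = (-45218 - 2440)*(29290 - 1191*(-⅐)) = -47658*(29290 + 1191/7) = -47658*206221/7 = -9828080418/7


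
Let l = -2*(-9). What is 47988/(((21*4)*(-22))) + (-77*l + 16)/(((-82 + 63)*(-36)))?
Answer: -368287/13167 ≈ -27.970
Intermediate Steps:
l = 18
47988/(((21*4)*(-22))) + (-77*l + 16)/(((-82 + 63)*(-36))) = 47988/(((21*4)*(-22))) + (-77*18 + 16)/(((-82 + 63)*(-36))) = 47988/((84*(-22))) + (-1386 + 16)/((-19*(-36))) = 47988/(-1848) - 1370/684 = 47988*(-1/1848) - 1370*1/684 = -3999/154 - 685/342 = -368287/13167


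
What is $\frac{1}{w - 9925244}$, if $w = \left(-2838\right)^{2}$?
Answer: $- \frac{1}{1871000} \approx -5.3447 \cdot 10^{-7}$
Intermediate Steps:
$w = 8054244$
$\frac{1}{w - 9925244} = \frac{1}{8054244 - 9925244} = \frac{1}{-1871000} = - \frac{1}{1871000}$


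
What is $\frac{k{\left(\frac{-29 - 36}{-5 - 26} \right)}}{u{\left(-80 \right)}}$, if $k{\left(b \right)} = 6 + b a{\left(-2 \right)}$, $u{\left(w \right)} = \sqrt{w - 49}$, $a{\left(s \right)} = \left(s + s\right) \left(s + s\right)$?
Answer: $- \frac{1226 i \sqrt{129}}{3999} \approx - 3.482 i$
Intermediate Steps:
$a{\left(s \right)} = 4 s^{2}$ ($a{\left(s \right)} = 2 s 2 s = 4 s^{2}$)
$u{\left(w \right)} = \sqrt{-49 + w}$
$k{\left(b \right)} = 6 + 16 b$ ($k{\left(b \right)} = 6 + b 4 \left(-2\right)^{2} = 6 + b 4 \cdot 4 = 6 + b 16 = 6 + 16 b$)
$\frac{k{\left(\frac{-29 - 36}{-5 - 26} \right)}}{u{\left(-80 \right)}} = \frac{6 + 16 \frac{-29 - 36}{-5 - 26}}{\sqrt{-49 - 80}} = \frac{6 + 16 \left(- \frac{65}{-31}\right)}{\sqrt{-129}} = \frac{6 + 16 \left(\left(-65\right) \left(- \frac{1}{31}\right)\right)}{i \sqrt{129}} = \left(6 + 16 \cdot \frac{65}{31}\right) \left(- \frac{i \sqrt{129}}{129}\right) = \left(6 + \frac{1040}{31}\right) \left(- \frac{i \sqrt{129}}{129}\right) = \frac{1226 \left(- \frac{i \sqrt{129}}{129}\right)}{31} = - \frac{1226 i \sqrt{129}}{3999}$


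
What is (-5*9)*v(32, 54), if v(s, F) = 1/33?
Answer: -15/11 ≈ -1.3636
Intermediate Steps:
v(s, F) = 1/33
(-5*9)*v(32, 54) = -5*9*(1/33) = -45*1/33 = -15/11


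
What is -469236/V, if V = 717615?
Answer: -156412/239205 ≈ -0.65388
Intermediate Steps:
-469236/V = -469236/717615 = -469236*1/717615 = -156412/239205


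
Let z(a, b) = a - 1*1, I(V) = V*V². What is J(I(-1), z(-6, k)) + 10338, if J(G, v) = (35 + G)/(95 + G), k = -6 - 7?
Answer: 485903/47 ≈ 10338.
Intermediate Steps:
I(V) = V³
k = -13
z(a, b) = -1 + a (z(a, b) = a - 1 = -1 + a)
J(G, v) = (35 + G)/(95 + G)
J(I(-1), z(-6, k)) + 10338 = (35 + (-1)³)/(95 + (-1)³) + 10338 = (35 - 1)/(95 - 1) + 10338 = 34/94 + 10338 = (1/94)*34 + 10338 = 17/47 + 10338 = 485903/47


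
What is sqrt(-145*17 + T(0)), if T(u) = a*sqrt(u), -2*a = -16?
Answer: I*sqrt(2465) ≈ 49.649*I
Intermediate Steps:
a = 8 (a = -1/2*(-16) = 8)
T(u) = 8*sqrt(u)
sqrt(-145*17 + T(0)) = sqrt(-145*17 + 8*sqrt(0)) = sqrt(-2465 + 8*0) = sqrt(-2465 + 0) = sqrt(-2465) = I*sqrt(2465)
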